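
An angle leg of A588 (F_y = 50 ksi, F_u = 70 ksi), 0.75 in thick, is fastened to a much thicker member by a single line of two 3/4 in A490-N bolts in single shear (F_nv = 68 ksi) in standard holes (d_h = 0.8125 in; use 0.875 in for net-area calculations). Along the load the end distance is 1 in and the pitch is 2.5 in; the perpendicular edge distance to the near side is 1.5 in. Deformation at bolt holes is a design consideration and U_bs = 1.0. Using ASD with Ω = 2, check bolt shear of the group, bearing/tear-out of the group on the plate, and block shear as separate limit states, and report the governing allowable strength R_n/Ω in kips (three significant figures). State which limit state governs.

Bolt shear: A_b = π·0.75²/4 = 0.4418 in²; R_n = 68 × 0.4418 × 2 × 1 = 60.08 kips → 60.08 / 2 = 30 kips.
Bearing: edge l_c = 0.5938, r_n = 37.41 kips; interior l_c = 1.688, r_n = 94.5 kips; R_n = 37.41 + 1·94.5 = 131.9 kips → 66 kips.
Block shear: A_gv = 2.625, A_nv = 1.641, A_nt = 0.7969 in²; R_n = min(0.6F_uA_nv, 0.6F_yA_gv) + U_bs·F_u·A_nt = 124.7 kips → 62.3 kips.
Bolt shear governs: 30 kips.

30 kips (bolt shear governs)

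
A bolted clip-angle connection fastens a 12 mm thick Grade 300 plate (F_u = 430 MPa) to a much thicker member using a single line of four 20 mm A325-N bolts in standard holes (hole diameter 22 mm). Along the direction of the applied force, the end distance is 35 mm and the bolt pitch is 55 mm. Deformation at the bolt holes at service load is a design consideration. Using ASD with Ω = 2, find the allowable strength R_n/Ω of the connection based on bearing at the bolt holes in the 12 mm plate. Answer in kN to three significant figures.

Per bolt r_n = 1.2 l_c t F_u ≤ 2.4 d t F_u; upper limit = 2.4 × 20 × 12 × 430 / 1000 = 247.7 kN.
Edge bolt: l_c = 35 − 22/2 = 24 mm → 1.2 × 24 × 12 × 430 / 1000 = 148.6 → r_n = 148.6 kN.
Interior bolts: l_c = 55 − 22 = 33 mm → 1.2 × 33 × 12 × 430 / 1000 = 204.3 → r_n = 204.3 kN.
R_n = 1 × 148.6 + 3 × 204.3 = 761.6 kN.
Allowable strength R_n/Ω = 761.6 / 2 = 381 kN.

381 kN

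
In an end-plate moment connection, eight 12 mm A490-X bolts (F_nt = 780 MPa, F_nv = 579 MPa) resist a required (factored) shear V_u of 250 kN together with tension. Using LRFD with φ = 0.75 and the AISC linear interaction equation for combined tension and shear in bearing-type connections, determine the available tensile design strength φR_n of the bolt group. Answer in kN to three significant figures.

351 kN

A_b = π·12²/4 = 113.1 mm²; f_rv = 250 × 1000 / (8 × 113.1) = 276.3 MPa.
F'_nt = 1.3 F_nt − (F_nt / φF_nv) f_rv = 1.3·780 − (780/(0.75·579))·276.3 = 517.7 MPa, capped at F_nt → F'_nt = 517.7 MPa.
R_n = F'_nt · A_b · n = 517.7 × 113.1 × 8 / 1000 = 468.4 kN.
Design strength φR_n = 0.75 × 468.4 = 351 kN.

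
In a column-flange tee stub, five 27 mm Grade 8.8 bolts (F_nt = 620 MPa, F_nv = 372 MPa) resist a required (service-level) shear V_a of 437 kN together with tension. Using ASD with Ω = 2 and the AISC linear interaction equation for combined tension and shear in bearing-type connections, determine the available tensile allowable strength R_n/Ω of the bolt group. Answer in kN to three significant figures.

425 kN

A_b = π·27²/4 = 572.6 mm²; f_rv = 437 × 1000 / (5 × 572.6) = 152.6 MPa.
F'_nt = 1.3 F_nt − (Ω F_nt / F_nv) f_rv = 1.3·620 − (2·620/372)·152.6 = 297.2 MPa, capped at F_nt → F'_nt = 297.2 MPa.
R_n = F'_nt · A_b · n = 297.2 × 572.6 × 5 / 1000 = 850.7 kN.
Allowable strength R_n/Ω = 850.7 / 2 = 425 kN.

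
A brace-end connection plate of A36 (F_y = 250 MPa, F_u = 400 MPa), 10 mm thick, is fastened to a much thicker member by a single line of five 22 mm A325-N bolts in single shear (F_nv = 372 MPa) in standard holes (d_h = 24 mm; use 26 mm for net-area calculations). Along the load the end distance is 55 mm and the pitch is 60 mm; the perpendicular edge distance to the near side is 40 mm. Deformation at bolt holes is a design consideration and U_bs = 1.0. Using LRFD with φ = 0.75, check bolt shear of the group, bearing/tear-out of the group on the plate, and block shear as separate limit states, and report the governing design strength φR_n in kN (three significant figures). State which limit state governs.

401 kN (block shear governs)

Bolt shear: A_b = π·22²/4 = 380.1 mm²; R_n = 372 × 380.1 × 5 × 1 / 1000 = 707 kN → 0.75 × 707 = 530 kN.
Bearing: edge l_c = 43, r_n = 206.4 kN; interior l_c = 36, r_n = 172.8 kN; R_n = 206.4 + 4·172.8 = 897.6 kN → 673 kN.
Block shear: A_gv = 2950, A_nv = 1780, A_nt = 270 mm²; R_n = min(0.6F_uA_nv, 0.6F_yA_gv) + U_bs·F_u·A_nt = 535.2 kN → 401 kN.
Block shear governs: 401 kN.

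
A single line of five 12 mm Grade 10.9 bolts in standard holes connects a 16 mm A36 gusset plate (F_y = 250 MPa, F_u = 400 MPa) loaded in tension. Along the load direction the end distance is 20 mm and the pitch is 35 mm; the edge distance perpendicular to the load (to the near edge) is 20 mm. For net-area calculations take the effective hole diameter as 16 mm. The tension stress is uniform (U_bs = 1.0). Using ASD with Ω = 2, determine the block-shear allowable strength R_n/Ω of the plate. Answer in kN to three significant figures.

207 kN

Shear plane L_v = 20 + 4·35 = 160 mm; A_gv = 160 × 16 = 2560 mm².
A_nv = (160 − 4.5·16) × 16 = 1408 mm².
A_nt = (20 − 0.5·16) × 16 = 192 mm².
0.6 F_u A_nv = 337.9 kN; 0.6 F_y A_gv = 384 kN → shear rupture governs the shear term.
R_n = 337.9 + 1.0 × 400 × 192 / 1000 = 414.7 kN.
Allowable strength R_n/Ω = 414.7 / 2 = 207 kN.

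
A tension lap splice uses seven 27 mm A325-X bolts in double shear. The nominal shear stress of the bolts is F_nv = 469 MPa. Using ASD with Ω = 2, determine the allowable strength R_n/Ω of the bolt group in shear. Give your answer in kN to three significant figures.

A_b = π × 27² / 4 = 572.6 mm².
R_n = F_nv · A_b · n · n_s = 469 × 572.6 × 7 × 2 / 1000 = 3759 kN.
Allowable strength R_n/Ω = 3759 / 2 = 1880 kN.

1880 kN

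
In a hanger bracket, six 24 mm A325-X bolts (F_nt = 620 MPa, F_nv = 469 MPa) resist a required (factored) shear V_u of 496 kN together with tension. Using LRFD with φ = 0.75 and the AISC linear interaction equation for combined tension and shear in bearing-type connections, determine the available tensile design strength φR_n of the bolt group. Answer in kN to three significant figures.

985 kN

A_b = π·24²/4 = 452.4 mm²; f_rv = 496 × 1000 / (6 × 452.4) = 182.7 MPa.
F'_nt = 1.3 F_nt − (F_nt / φF_nv) f_rv = 1.3·620 − (620/(0.75·469))·182.7 = 483.9 MPa, capped at F_nt → F'_nt = 483.9 MPa.
R_n = F'_nt · A_b · n = 483.9 × 452.4 × 6 / 1000 = 1313 kN.
Design strength φR_n = 0.75 × 1313 = 985 kN.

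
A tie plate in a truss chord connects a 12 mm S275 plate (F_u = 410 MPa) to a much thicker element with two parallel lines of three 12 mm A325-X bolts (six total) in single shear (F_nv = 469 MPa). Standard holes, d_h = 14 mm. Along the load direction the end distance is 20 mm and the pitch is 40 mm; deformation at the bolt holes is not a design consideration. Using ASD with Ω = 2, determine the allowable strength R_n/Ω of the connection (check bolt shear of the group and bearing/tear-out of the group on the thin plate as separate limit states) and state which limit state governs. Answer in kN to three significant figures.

Bolt shear: A_b = π·12²/4 = 113.1 mm²; R_n = 469 × 113.1 × 6 × 1 / 1000 = 318.3 kN → 318.3 / 2 = 159 kN.
Bearing (1.5 l_c t F_u ≤ 3.0 d t F_u): upper limit = 3.0·12·12·410 / 1000 = 177.1 kN.
  Edge l_c = 20 − 14/2 = 13 → r_n = 95.94 kN; interior l_c = 40 − 14 = 26 → r_n = 177.1 kN.
  R_n,bearing = 2·95.94 + 4·177.1 = 900.4 kN → 900.4 / 2 = 450 kN.
Bolt shear governs: 159 kN.

159 kN (bolt shear governs)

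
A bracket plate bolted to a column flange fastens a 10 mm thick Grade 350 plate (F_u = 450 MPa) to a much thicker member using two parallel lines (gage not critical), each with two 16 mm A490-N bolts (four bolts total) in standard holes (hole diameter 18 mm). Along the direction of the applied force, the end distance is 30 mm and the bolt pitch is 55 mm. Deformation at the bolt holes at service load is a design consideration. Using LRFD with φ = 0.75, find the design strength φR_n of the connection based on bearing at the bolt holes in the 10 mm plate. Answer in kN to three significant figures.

429 kN

Per bolt r_n = 1.2 l_c t F_u ≤ 2.4 d t F_u; upper limit = 2.4 × 16 × 10 × 450 / 1000 = 172.8 kN.
Edge bolt: l_c = 30 − 18/2 = 21 mm → 1.2 × 21 × 10 × 450 / 1000 = 113.4 → r_n = 113.4 kN.
Interior bolts: l_c = 55 − 18 = 37 mm → 1.2 × 37 × 10 × 450 / 1000 = 199.8 → r_n = 172.8 kN.
R_n = 2 × 113.4 + 2 × 172.8 = 572.4 kN.
Design strength φR_n = 0.75 × 572.4 = 429 kN.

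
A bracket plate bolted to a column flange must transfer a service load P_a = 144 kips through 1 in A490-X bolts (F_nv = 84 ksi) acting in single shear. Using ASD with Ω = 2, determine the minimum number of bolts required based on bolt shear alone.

5 bolts

A_b = π·1²/4 = 0.7854 in².
Per-bolt allowable strength R_n/Ω = 84 × 0.7854 × 1 / 2 = 32.99 kips.
n ≥ 144 / 32.99 = 4.365 → use 5 bolts.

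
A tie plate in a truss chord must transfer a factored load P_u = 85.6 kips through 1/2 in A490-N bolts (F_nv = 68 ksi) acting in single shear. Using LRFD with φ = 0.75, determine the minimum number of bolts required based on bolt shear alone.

A_b = π·0.5²/4 = 0.1963 in².
Per-bolt design strength φR_n = 0.75 × 68 × 0.1963 × 1 = 10.01 kips.
n ≥ 85.6 / 10.01 = 8.548 → use 9 bolts.

9 bolts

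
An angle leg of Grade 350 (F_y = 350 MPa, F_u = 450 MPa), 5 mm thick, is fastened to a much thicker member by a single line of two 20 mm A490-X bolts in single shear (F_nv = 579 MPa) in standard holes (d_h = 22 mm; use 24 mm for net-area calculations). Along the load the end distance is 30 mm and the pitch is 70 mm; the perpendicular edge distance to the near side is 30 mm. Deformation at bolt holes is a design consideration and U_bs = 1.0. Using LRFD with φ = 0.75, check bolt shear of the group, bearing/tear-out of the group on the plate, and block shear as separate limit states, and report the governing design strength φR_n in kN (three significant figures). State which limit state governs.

95.2 kN (block shear governs)

Bolt shear: A_b = π·20²/4 = 314.2 mm²; R_n = 579 × 314.2 × 2 × 1 / 1000 = 363.8 kN → 0.75 × 363.8 = 273 kN.
Bearing: edge l_c = 19, r_n = 51.3 kN; interior l_c = 48, r_n = 108 kN; R_n = 51.3 + 1·108 = 159.3 kN → 119 kN.
Block shear: A_gv = 500, A_nv = 320, A_nt = 90 mm²; R_n = min(0.6F_uA_nv, 0.6F_yA_gv) + U_bs·F_u·A_nt = 126.9 kN → 95.2 kN.
Block shear governs: 95.2 kN.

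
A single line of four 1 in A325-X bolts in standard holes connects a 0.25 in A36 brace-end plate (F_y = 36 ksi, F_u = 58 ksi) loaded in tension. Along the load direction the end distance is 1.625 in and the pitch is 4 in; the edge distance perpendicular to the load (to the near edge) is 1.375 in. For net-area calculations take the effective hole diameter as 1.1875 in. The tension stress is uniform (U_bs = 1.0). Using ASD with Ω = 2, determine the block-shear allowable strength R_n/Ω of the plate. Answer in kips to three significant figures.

Shear plane L_v = 1.625 + 3·4 = 13.62 in; A_gv = 13.62 × 0.25 = 3.406 in².
A_nv = (13.62 − 3.5·1.1875) × 0.25 = 2.367 in².
A_nt = (1.375 − 0.5·1.1875) × 0.25 = 0.1953 in².
0.6 F_u A_nv = 82.38 kips; 0.6 F_y A_gv = 73.57 kips → shear yielding governs the shear term.
R_n = 73.57 + 1.0 × 58 × 0.1953 = 84.9 kips.
Allowable strength R_n/Ω = 84.9 / 2 = 42.5 kips.

42.5 kips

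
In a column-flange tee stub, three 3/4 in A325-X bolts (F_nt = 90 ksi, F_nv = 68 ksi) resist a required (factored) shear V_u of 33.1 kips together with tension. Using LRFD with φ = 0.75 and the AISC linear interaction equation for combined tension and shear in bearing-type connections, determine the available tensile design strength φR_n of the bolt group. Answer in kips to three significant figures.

72.5 kips

A_b = π·0.75²/4 = 0.4418 in²; f_rv = 33.1 / (3 × 0.4418) = 24.97 ksi.
F'_nt = 1.3 F_nt − (F_nt / φF_nv) f_rv = 1.3·90 − (90/(0.75·68))·24.97 = 72.93 ksi, capped at F_nt → F'_nt = 72.93 ksi.
R_n = F'_nt · A_b · n = 72.93 × 0.4418 × 3 = 96.66 kips.
Design strength φR_n = 0.75 × 96.66 = 72.5 kips.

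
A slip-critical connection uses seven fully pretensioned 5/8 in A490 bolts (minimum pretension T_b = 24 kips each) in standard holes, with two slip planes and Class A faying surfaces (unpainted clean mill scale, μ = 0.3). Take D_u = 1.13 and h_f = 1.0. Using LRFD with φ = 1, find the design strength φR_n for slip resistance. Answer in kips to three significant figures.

114 kips

R_n = μ · D_u · h_f · T_b · n_s · n_b = 0.3 × 1.13 × 1.0 × 24 × 2 × 7 = 113.9 kips.
Design strength φR_n = 1 × 113.9 = 114 kips.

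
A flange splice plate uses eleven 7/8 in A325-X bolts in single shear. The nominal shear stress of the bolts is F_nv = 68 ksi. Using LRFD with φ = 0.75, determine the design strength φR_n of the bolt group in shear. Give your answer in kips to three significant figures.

337 kips

A_b = π × 0.875² / 4 = 0.6013 in².
R_n = F_nv · A_b · n · n_s = 68 × 0.6013 × 11 × 1 = 449.8 kips.
Design strength φR_n = 0.75 × 449.8 = 337 kips.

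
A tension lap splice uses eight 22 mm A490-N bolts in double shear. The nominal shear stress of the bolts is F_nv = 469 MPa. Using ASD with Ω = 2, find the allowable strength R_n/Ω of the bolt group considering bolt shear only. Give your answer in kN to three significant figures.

A_b = π × 22² / 4 = 380.1 mm².
R_n = F_nv · A_b · n · n_s = 469 × 380.1 × 8 × 2 / 1000 = 2853 kN.
Allowable strength R_n/Ω = 2853 / 2 = 1430 kN.

1430 kN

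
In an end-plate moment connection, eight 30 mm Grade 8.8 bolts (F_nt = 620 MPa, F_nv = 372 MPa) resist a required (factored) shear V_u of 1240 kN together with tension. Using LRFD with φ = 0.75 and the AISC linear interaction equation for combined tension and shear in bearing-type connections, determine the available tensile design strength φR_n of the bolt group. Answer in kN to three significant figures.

1350 kN

A_b = π·30²/4 = 706.9 mm²; f_rv = 1240 × 1000 / (8 × 706.9) = 219.3 MPa.
F'_nt = 1.3 F_nt − (F_nt / φF_nv) f_rv = 1.3·620 − (620/(0.75·372))·219.3 = 318.7 MPa, capped at F_nt → F'_nt = 318.7 MPa.
R_n = F'_nt · A_b · n = 318.7 × 706.9 × 8 / 1000 = 1802 kN.
Design strength φR_n = 0.75 × 1802 = 1350 kN.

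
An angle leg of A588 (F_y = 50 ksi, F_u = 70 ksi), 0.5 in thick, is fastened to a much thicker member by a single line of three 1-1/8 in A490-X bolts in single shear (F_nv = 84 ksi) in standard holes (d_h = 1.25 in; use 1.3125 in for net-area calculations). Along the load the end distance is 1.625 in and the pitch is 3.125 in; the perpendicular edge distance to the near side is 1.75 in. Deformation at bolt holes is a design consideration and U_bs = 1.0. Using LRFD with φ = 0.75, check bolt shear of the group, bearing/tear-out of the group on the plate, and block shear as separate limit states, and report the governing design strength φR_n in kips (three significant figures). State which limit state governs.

101 kips (block shear governs)

Bolt shear: A_b = π·1.125²/4 = 0.994 in²; R_n = 84 × 0.994 × 3 × 1 = 250.5 kips → 0.75 × 250.5 = 188 kips.
Bearing: edge l_c = 1, r_n = 42 kips; interior l_c = 1.875, r_n = 78.75 kips; R_n = 42 + 2·78.75 = 199.5 kips → 150 kips.
Block shear: A_gv = 3.938, A_nv = 2.297, A_nt = 0.5469 in²; R_n = min(0.6F_uA_nv, 0.6F_yA_gv) + U_bs·F_u·A_nt = 134.8 kips → 101 kips.
Block shear governs: 101 kips.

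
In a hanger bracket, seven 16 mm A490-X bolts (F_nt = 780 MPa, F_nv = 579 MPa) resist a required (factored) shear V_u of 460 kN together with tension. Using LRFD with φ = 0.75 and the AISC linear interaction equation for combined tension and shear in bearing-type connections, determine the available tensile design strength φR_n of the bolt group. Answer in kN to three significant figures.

A_b = π·16²/4 = 201.1 mm²; f_rv = 460 × 1000 / (7 × 201.1) = 326.8 MPa.
F'_nt = 1.3 F_nt − (F_nt / φF_nv) f_rv = 1.3·780 − (780/(0.75·579))·326.8 = 426.9 MPa, capped at F_nt → F'_nt = 426.9 MPa.
R_n = F'_nt · A_b · n = 426.9 × 201.1 × 7 / 1000 = 600.9 kN.
Design strength φR_n = 0.75 × 600.9 = 451 kN.

451 kN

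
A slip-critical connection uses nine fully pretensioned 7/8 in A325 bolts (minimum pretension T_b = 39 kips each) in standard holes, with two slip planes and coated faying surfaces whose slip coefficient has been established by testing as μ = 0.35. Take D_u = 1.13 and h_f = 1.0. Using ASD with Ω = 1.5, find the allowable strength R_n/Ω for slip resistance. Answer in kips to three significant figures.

R_n = μ · D_u · h_f · T_b · n_s · n_b = 0.35 × 1.13 × 1.0 × 39 × 2 × 9 = 277.6 kips.
Allowable strength R_n/Ω = 277.6 / 1.5 = 185 kips.

185 kips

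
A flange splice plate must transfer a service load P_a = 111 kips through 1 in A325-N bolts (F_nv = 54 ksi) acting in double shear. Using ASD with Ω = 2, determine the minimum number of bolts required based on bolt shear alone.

3 bolts

A_b = π·1²/4 = 0.7854 in².
Per-bolt allowable strength R_n/Ω = 54 × 0.7854 × 2 / 2 = 42.41 kips.
n ≥ 111 / 42.41 = 2.617 → use 3 bolts.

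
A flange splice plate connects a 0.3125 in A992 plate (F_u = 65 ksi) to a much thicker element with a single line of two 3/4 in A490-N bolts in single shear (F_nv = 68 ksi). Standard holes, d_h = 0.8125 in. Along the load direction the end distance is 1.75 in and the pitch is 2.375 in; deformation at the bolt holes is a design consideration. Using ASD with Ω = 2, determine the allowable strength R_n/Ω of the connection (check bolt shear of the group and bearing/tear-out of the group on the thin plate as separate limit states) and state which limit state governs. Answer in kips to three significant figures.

Bolt shear: A_b = π·0.75²/4 = 0.4418 in²; R_n = 68 × 0.4418 × 2 × 1 = 60.08 kips → 60.08 / 2 = 30 kips.
Bearing (1.2 l_c t F_u ≤ 2.4 d t F_u): upper limit = 2.4·0.75·0.3125·65 = 36.56 kips.
  Edge l_c = 1.75 − 0.8125/2 = 1.344 → r_n = 32.75 kips; interior l_c = 2.375 − 0.8125 = 1.562 → r_n = 36.56 kips.
  R_n,bearing = 1·32.75 + 1·36.56 = 69.32 kips → 69.32 / 2 = 34.7 kips.
Bolt shear governs: 30 kips.

30 kips (bolt shear governs)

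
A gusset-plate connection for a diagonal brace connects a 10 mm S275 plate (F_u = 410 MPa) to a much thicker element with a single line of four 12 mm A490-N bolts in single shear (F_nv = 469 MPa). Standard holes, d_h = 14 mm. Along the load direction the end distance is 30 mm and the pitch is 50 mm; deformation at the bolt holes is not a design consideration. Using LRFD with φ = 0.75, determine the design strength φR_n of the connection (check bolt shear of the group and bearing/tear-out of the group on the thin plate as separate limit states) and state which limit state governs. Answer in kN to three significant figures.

Bolt shear: A_b = π·12²/4 = 113.1 mm²; R_n = 469 × 113.1 × 4 × 1 / 1000 = 212.2 kN → 0.75 × 212.2 = 159 kN.
Bearing (1.5 l_c t F_u ≤ 3.0 d t F_u): upper limit = 3.0·12·10·410 / 1000 = 147.6 kN.
  Edge l_c = 30 − 14/2 = 23 → r_n = 141.5 kN; interior l_c = 50 − 14 = 36 → r_n = 147.6 kN.
  R_n,bearing = 1·141.5 + 3·147.6 = 584.2 kN → 0.75 × 584.2 = 438 kN.
Bolt shear governs: 159 kN.

159 kN (bolt shear governs)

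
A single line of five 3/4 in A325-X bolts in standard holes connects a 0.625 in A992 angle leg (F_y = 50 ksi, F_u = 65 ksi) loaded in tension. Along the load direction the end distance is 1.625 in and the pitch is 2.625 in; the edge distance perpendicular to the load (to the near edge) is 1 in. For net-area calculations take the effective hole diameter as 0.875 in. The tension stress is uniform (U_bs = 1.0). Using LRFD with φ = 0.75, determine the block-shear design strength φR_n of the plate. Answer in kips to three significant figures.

Shear plane L_v = 1.625 + 4·2.625 = 12.12 in; A_gv = 12.12 × 0.625 = 7.578 in².
A_nv = (12.12 − 4.5·0.875) × 0.625 = 5.117 in².
A_nt = (1 − 0.5·0.875) × 0.625 = 0.3516 in².
0.6 F_u A_nv = 199.6 kips; 0.6 F_y A_gv = 227.3 kips → shear rupture governs the shear term.
R_n = 199.6 + 1.0 × 65 × 0.3516 = 222.4 kips.
Design strength φR_n = 0.75 × 222.4 = 167 kips.

167 kips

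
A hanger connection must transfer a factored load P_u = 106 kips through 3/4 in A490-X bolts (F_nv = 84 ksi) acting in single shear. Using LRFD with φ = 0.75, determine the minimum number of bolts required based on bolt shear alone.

A_b = π·0.75²/4 = 0.4418 in².
Per-bolt design strength φR_n = 0.75 × 84 × 0.4418 × 1 = 27.83 kips.
n ≥ 106 / 27.83 = 3.808 → use 4 bolts.

4 bolts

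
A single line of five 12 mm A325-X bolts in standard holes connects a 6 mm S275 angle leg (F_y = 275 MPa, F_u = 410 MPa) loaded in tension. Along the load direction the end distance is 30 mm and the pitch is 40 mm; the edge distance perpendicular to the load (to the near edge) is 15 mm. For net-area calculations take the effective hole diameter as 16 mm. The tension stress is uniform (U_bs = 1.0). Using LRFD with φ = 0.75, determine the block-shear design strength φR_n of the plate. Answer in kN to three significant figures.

144 kN

Shear plane L_v = 30 + 4·40 = 190 mm; A_gv = 190 × 6 = 1140 mm².
A_nv = (190 − 4.5·16) × 6 = 708 mm².
A_nt = (15 − 0.5·16) × 6 = 42 mm².
0.6 F_u A_nv = 174.2 kN; 0.6 F_y A_gv = 188.1 kN → shear rupture governs the shear term.
R_n = 174.2 + 1.0 × 410 × 42 / 1000 = 191.4 kN.
Design strength φR_n = 0.75 × 191.4 = 144 kN.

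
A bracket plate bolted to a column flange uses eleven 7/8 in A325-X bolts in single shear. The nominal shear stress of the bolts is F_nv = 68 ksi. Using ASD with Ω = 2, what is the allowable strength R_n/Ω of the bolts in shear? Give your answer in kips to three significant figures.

A_b = π × 0.875² / 4 = 0.6013 in².
R_n = F_nv · A_b · n · n_s = 68 × 0.6013 × 11 × 1 = 449.8 kips.
Allowable strength R_n/Ω = 449.8 / 2 = 225 kips.

225 kips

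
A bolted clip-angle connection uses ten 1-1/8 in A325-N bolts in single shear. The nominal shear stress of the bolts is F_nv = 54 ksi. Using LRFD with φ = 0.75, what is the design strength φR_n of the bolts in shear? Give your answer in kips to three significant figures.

A_b = π × 1.125² / 4 = 0.994 in².
R_n = F_nv · A_b · n · n_s = 54 × 0.994 × 10 × 1 = 536.8 kips.
Design strength φR_n = 0.75 × 536.8 = 403 kips.

403 kips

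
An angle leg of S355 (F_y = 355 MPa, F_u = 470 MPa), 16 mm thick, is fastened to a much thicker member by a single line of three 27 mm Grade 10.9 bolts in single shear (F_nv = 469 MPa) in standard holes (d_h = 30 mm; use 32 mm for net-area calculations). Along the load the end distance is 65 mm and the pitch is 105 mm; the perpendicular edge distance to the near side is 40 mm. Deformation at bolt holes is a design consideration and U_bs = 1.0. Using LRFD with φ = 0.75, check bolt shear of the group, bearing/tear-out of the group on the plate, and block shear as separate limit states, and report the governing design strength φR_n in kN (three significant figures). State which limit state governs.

604 kN (bolt shear governs)

Bolt shear: A_b = π·27²/4 = 572.6 mm²; R_n = 469 × 572.6 × 3 × 1 / 1000 = 805.6 kN → 0.75 × 805.6 = 604 kN.
Bearing: edge l_c = 50, r_n = 451.2 kN; interior l_c = 75, r_n = 487.3 kN; R_n = 451.2 + 2·487.3 = 1426 kN → 1070 kN.
Block shear: A_gv = 4400, A_nv = 3120, A_nt = 384 mm²; R_n = min(0.6F_uA_nv, 0.6F_yA_gv) + U_bs·F_u·A_nt = 1060 kN → 795 kN.
Bolt shear governs: 604 kN.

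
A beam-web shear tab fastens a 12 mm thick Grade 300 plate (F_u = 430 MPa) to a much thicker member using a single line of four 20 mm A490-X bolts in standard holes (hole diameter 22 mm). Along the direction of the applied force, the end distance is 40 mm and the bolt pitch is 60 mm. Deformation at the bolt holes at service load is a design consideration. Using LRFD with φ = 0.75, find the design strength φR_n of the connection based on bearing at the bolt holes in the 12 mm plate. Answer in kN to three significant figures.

664 kN

Per bolt r_n = 1.2 l_c t F_u ≤ 2.4 d t F_u; upper limit = 2.4 × 20 × 12 × 430 / 1000 = 247.7 kN.
Edge bolt: l_c = 40 − 22/2 = 29 mm → 1.2 × 29 × 12 × 430 / 1000 = 179.6 → r_n = 179.6 kN.
Interior bolts: l_c = 60 − 22 = 38 mm → 1.2 × 38 × 12 × 430 / 1000 = 235.3 → r_n = 235.3 kN.
R_n = 1 × 179.6 + 3 × 235.3 = 885.5 kN.
Design strength φR_n = 0.75 × 885.5 = 664 kN.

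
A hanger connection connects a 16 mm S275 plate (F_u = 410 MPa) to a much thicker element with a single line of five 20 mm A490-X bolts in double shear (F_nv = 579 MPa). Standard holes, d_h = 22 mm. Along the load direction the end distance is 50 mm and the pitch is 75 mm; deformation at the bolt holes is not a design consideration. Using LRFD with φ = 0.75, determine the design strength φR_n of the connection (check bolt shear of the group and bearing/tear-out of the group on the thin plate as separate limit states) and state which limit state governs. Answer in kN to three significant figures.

1360 kN (bolt shear governs)

Bolt shear: A_b = π·20²/4 = 314.2 mm²; R_n = 579 × 314.2 × 5 × 2 / 1000 = 1819 kN → 0.75 × 1819 = 1360 kN.
Bearing (1.5 l_c t F_u ≤ 3.0 d t F_u): upper limit = 3.0·20·16·410 / 1000 = 393.6 kN.
  Edge l_c = 50 − 22/2 = 39 → r_n = 383.8 kN; interior l_c = 75 − 22 = 53 → r_n = 393.6 kN.
  R_n,bearing = 1·383.8 + 4·393.6 = 1958 kN → 0.75 × 1958 = 1470 kN.
Bolt shear governs: 1360 kN.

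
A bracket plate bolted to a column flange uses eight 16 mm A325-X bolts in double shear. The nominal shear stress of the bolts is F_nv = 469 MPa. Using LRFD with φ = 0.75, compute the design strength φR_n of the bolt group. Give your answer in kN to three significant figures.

1130 kN

A_b = π × 16² / 4 = 201.1 mm².
R_n = F_nv · A_b · n · n_s = 469 × 201.1 × 8 × 2 / 1000 = 1509 kN.
Design strength φR_n = 0.75 × 1509 = 1130 kN.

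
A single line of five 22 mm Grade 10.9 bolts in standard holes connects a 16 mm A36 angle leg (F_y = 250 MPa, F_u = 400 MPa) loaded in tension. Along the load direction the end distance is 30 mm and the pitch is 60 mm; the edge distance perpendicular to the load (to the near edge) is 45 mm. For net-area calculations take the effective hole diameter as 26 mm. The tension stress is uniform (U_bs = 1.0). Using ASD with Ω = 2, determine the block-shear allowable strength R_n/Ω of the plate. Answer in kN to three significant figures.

396 kN

Shear plane L_v = 30 + 4·60 = 270 mm; A_gv = 270 × 16 = 4320 mm².
A_nv = (270 − 4.5·26) × 16 = 2448 mm².
A_nt = (45 − 0.5·26) × 16 = 512 mm².
0.6 F_u A_nv = 587.5 kN; 0.6 F_y A_gv = 648 kN → shear rupture governs the shear term.
R_n = 587.5 + 1.0 × 400 × 512 / 1000 = 792.3 kN.
Allowable strength R_n/Ω = 792.3 / 2 = 396 kN.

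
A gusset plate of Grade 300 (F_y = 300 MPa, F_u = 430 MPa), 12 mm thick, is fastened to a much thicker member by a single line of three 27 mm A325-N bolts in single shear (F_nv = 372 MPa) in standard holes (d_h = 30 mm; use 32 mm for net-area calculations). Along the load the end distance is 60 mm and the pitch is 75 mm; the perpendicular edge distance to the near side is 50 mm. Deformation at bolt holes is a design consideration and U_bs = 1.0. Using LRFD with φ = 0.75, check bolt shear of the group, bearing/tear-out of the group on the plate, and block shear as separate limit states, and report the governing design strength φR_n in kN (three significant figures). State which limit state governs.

Bolt shear: A_b = π·27²/4 = 572.6 mm²; R_n = 372 × 572.6 × 3 × 1 / 1000 = 639 kN → 0.75 × 639 = 479 kN.
Bearing: edge l_c = 45, r_n = 278.6 kN; interior l_c = 45, r_n = 278.6 kN; R_n = 278.6 + 2·278.6 = 835.9 kN → 627 kN.
Block shear: A_gv = 2520, A_nv = 1560, A_nt = 408 mm²; R_n = min(0.6F_uA_nv, 0.6F_yA_gv) + U_bs·F_u·A_nt = 577.9 kN → 433 kN.
Block shear governs: 433 kN.

433 kN (block shear governs)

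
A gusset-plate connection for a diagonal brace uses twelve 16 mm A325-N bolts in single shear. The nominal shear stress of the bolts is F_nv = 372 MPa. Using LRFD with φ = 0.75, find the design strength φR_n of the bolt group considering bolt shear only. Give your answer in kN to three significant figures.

673 kN

A_b = π × 16² / 4 = 201.1 mm².
R_n = F_nv · A_b · n · n_s = 372 × 201.1 × 12 × 1 / 1000 = 897.5 kN.
Design strength φR_n = 0.75 × 897.5 = 673 kN.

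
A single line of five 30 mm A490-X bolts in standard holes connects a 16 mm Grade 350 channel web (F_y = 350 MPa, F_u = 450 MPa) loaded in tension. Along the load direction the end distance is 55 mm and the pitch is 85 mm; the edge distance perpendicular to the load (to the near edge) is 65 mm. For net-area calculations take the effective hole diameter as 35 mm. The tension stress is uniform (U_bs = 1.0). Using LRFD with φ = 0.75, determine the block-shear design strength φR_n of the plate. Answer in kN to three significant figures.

1030 kN

Shear plane L_v = 55 + 4·85 = 395 mm; A_gv = 395 × 16 = 6320 mm².
A_nv = (395 − 4.5·35) × 16 = 3800 mm².
A_nt = (65 − 0.5·35) × 16 = 760 mm².
0.6 F_u A_nv = 1026 kN; 0.6 F_y A_gv = 1327 kN → shear rupture governs the shear term.
R_n = 1026 + 1.0 × 450 × 760 / 1000 = 1368 kN.
Design strength φR_n = 0.75 × 1368 = 1030 kN.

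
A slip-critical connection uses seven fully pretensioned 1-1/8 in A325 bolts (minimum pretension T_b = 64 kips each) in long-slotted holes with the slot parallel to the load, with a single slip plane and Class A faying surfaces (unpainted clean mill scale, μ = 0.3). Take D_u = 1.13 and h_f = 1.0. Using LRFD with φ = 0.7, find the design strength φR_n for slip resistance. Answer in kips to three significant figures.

106 kips

R_n = μ · D_u · h_f · T_b · n_s · n_b = 0.3 × 1.13 × 1.0 × 64 × 1 × 7 = 151.9 kips.
Design strength φR_n = 0.7 × 151.9 = 106 kips.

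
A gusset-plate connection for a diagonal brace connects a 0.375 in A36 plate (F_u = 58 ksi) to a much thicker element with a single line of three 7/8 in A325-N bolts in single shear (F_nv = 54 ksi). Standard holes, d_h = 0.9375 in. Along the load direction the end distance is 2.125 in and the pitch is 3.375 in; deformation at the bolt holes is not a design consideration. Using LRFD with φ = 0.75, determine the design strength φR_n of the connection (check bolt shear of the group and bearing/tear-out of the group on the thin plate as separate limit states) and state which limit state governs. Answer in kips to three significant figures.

73.1 kips (bolt shear governs)

Bolt shear: A_b = π·0.875²/4 = 0.6013 in²; R_n = 54 × 0.6013 × 3 × 1 = 97.41 kips → 0.75 × 97.41 = 73.1 kips.
Bearing (1.5 l_c t F_u ≤ 3.0 d t F_u): upper limit = 3.0·0.875·0.375·58 = 57.09 kips.
  Edge l_c = 2.125 − 0.9375/2 = 1.656 → r_n = 54.04 kips; interior l_c = 3.375 − 0.9375 = 2.438 → r_n = 57.09 kips.
  R_n,bearing = 1·54.04 + 2·57.09 = 168.2 kips → 0.75 × 168.2 = 126 kips.
Bolt shear governs: 73.1 kips.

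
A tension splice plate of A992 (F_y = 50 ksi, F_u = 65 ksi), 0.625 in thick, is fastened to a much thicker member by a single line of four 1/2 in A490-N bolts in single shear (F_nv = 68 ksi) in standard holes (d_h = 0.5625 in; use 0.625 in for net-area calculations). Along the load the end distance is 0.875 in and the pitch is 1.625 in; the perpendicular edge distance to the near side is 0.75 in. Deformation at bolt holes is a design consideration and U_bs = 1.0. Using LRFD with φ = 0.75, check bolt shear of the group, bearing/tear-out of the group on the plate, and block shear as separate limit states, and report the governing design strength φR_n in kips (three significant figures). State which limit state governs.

Bolt shear: A_b = π·0.5²/4 = 0.1963 in²; R_n = 68 × 0.1963 × 4 × 1 = 53.41 kips → 0.75 × 53.41 = 40.1 kips.
Bearing: edge l_c = 0.5938, r_n = 28.95 kips; interior l_c = 1.062, r_n = 48.75 kips; R_n = 28.95 + 3·48.75 = 175.2 kips → 131 kips.
Block shear: A_gv = 3.594, A_nv = 2.227, A_nt = 0.2734 in²; R_n = min(0.6F_uA_nv, 0.6F_yA_gv) + U_bs·F_u·A_nt = 104.6 kips → 78.5 kips.
Bolt shear governs: 40.1 kips.

40.1 kips (bolt shear governs)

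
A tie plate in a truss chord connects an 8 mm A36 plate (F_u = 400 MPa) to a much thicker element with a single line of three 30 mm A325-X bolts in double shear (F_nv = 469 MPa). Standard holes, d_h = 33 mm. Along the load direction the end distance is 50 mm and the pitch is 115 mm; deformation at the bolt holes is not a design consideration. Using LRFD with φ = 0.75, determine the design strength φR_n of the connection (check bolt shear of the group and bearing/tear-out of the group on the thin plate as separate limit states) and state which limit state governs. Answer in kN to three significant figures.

Bolt shear: A_b = π·30²/4 = 706.9 mm²; R_n = 469 × 706.9 × 3 × 2 / 1000 = 1989 kN → 0.75 × 1989 = 1490 kN.
Bearing (1.5 l_c t F_u ≤ 3.0 d t F_u): upper limit = 3.0·30·8·400 / 1000 = 288 kN.
  Edge l_c = 50 − 33/2 = 33.5 → r_n = 160.8 kN; interior l_c = 115 − 33 = 82 → r_n = 288 kN.
  R_n,bearing = 1·160.8 + 2·288 = 736.8 kN → 0.75 × 736.8 = 553 kN.
Bearing governs: 553 kN.

553 kN (bearing governs)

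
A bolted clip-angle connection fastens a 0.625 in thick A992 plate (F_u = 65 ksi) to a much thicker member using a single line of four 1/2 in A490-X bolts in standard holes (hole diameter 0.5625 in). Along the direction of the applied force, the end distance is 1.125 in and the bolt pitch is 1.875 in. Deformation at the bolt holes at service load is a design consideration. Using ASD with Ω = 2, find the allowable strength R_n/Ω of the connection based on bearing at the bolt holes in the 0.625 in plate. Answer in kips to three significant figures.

Per bolt r_n = 1.2 l_c t F_u ≤ 2.4 d t F_u; upper limit = 2.4 × 0.5 × 0.625 × 65 = 48.75 kips.
Edge bolt: l_c = 1.125 − 0.5625/2 = 0.8438 in → 1.2 × 0.8438 × 0.625 × 65 = 41.13 → r_n = 41.13 kips.
Interior bolts: l_c = 1.875 − 0.5625 = 1.312 in → 1.2 × 1.312 × 0.625 × 65 = 63.98 → r_n = 48.75 kips.
R_n = 1 × 41.13 + 3 × 48.75 = 187.4 kips.
Allowable strength R_n/Ω = 187.4 / 2 = 93.7 kips.

93.7 kips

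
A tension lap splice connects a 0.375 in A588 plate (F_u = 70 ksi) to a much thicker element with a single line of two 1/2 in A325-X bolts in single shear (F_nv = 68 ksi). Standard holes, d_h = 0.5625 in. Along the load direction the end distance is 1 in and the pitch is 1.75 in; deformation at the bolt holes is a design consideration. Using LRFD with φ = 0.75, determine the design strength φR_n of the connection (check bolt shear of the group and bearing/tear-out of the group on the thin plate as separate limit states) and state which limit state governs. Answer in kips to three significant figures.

20 kips (bolt shear governs)

Bolt shear: A_b = π·0.5²/4 = 0.1963 in²; R_n = 68 × 0.1963 × 2 × 1 = 26.7 kips → 0.75 × 26.7 = 20 kips.
Bearing (1.2 l_c t F_u ≤ 2.4 d t F_u): upper limit = 2.4·0.5·0.375·70 = 31.5 kips.
  Edge l_c = 1 − 0.5625/2 = 0.7188 → r_n = 22.64 kips; interior l_c = 1.75 − 0.5625 = 1.188 → r_n = 31.5 kips.
  R_n,bearing = 1·22.64 + 1·31.5 = 54.14 kips → 0.75 × 54.14 = 40.6 kips.
Bolt shear governs: 20 kips.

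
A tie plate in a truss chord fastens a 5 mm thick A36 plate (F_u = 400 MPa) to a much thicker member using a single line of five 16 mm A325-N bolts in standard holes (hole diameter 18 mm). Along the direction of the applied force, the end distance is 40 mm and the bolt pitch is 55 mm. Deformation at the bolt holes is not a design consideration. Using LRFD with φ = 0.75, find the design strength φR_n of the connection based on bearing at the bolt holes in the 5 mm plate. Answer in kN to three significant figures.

Per bolt r_n = 1.5 l_c t F_u ≤ 3.0 d t F_u; upper limit = 3.0 × 16 × 5 × 400 / 1000 = 96 kN.
Edge bolt: l_c = 40 − 18/2 = 31 mm → 1.5 × 31 × 5 × 400 / 1000 = 93 → r_n = 93 kN.
Interior bolts: l_c = 55 − 18 = 37 mm → 1.5 × 37 × 5 × 400 / 1000 = 111 → r_n = 96 kN.
R_n = 1 × 93 + 4 × 96 = 477 kN.
Design strength φR_n = 0.75 × 477 = 358 kN.

358 kN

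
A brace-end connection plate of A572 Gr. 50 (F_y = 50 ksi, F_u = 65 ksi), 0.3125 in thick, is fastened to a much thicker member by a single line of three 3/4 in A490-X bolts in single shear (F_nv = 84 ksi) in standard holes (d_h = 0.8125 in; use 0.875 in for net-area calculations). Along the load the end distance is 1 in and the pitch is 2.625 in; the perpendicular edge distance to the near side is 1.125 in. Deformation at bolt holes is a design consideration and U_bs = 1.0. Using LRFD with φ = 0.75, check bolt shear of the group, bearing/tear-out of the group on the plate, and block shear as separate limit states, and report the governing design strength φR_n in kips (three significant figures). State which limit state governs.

47.6 kips (block shear governs)

Bolt shear: A_b = π·0.75²/4 = 0.4418 in²; R_n = 84 × 0.4418 × 3 × 1 = 111.3 kips → 0.75 × 111.3 = 83.5 kips.
Bearing: edge l_c = 0.5938, r_n = 14.47 kips; interior l_c = 1.812, r_n = 36.56 kips; R_n = 14.47 + 2·36.56 = 87.6 kips → 65.7 kips.
Block shear: A_gv = 1.953, A_nv = 1.27, A_nt = 0.2148 in²; R_n = min(0.6F_uA_nv, 0.6F_yA_gv) + U_bs·F_u·A_nt = 63.48 kips → 47.6 kips.
Block shear governs: 47.6 kips.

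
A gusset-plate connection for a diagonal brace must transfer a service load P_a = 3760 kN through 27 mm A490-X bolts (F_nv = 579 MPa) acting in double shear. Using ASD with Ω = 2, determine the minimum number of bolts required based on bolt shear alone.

12 bolts

A_b = π·27²/4 = 572.6 mm².
Per-bolt allowable strength R_n/Ω = 579 × 572.6 × 2 / 1000 / 2 = 331.5 kN.
n ≥ 3760 / 331.5 = 11.34 → use 12 bolts.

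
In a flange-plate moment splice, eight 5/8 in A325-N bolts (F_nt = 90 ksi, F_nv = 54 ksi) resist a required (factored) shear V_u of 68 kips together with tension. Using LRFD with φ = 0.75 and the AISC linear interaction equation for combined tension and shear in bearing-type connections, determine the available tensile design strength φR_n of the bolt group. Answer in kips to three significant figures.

102 kips

A_b = π·0.625²/4 = 0.3068 in²; f_rv = 68 / (8 × 0.3068) = 27.71 ksi.
F'_nt = 1.3 F_nt − (F_nt / φF_nv) f_rv = 1.3·90 − (90/(0.75·54))·27.71 = 55.43 ksi, capped at F_nt → F'_nt = 55.43 ksi.
R_n = F'_nt · A_b · n = 55.43 × 0.3068 × 8 = 136.1 kips.
Design strength φR_n = 0.75 × 136.1 = 102 kips.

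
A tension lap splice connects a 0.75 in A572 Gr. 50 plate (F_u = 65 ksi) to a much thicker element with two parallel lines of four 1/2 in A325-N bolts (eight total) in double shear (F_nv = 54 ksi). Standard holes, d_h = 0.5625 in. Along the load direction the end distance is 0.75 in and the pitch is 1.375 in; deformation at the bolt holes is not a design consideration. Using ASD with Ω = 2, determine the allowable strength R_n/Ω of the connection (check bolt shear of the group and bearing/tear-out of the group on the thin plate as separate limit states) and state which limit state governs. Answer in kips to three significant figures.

Bolt shear: A_b = π·0.5²/4 = 0.1963 in²; R_n = 54 × 0.1963 × 8 × 2 = 169.6 kips → 169.6 / 2 = 84.8 kips.
Bearing (1.5 l_c t F_u ≤ 3.0 d t F_u): upper limit = 3.0·0.5·0.75·65 = 73.12 kips.
  Edge l_c = 0.75 − 0.5625/2 = 0.4688 → r_n = 34.28 kips; interior l_c = 1.375 − 0.5625 = 0.8125 → r_n = 59.41 kips.
  R_n,bearing = 2·34.28 + 6·59.41 = 425 kips → 425 / 2 = 213 kips.
Bolt shear governs: 84.8 kips.

84.8 kips (bolt shear governs)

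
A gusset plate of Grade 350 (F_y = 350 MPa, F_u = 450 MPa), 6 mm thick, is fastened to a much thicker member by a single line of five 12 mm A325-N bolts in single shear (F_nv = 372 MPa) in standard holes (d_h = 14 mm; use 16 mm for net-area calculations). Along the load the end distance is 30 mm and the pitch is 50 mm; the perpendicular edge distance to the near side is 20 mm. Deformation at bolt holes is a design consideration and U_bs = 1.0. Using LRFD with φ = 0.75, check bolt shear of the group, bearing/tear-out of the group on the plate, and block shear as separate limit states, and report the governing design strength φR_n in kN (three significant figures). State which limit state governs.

158 kN (bolt shear governs)

Bolt shear: A_b = π·12²/4 = 113.1 mm²; R_n = 372 × 113.1 × 5 × 1 / 1000 = 210.4 kN → 0.75 × 210.4 = 158 kN.
Bearing: edge l_c = 23, r_n = 74.52 kN; interior l_c = 36, r_n = 77.76 kN; R_n = 74.52 + 4·77.76 = 385.6 kN → 289 kN.
Block shear: A_gv = 1380, A_nv = 948, A_nt = 72 mm²; R_n = min(0.6F_uA_nv, 0.6F_yA_gv) + U_bs·F_u·A_nt = 288.4 kN → 216 kN.
Bolt shear governs: 158 kN.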